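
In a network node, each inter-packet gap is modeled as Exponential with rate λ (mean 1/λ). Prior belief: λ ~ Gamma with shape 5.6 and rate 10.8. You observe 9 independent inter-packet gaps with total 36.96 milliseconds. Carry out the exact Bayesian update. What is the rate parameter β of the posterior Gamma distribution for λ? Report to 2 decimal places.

With a Gamma(shape α, rate β) prior on the exponential rate λ, the posterior after n observations with total T = Σxᵢ is Gamma(α+n, β+T).
Posterior: Gamma(5.6+9, 10.8+36.96) = Gamma(14.6, 47.76).
Posterior β = 47.76.

47.76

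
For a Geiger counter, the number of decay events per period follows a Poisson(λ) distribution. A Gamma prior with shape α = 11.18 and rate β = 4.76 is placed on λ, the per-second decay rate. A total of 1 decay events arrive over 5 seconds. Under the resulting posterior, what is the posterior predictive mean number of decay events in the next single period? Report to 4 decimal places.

With a Gamma(shape α, rate β) prior, the Poisson likelihood is conjugate: the posterior is Gamma(α + ΣXᵢ, β + n).
Posterior: Gamma(α+S, β+n) = Gamma(11.18+1, 4.76+5) = Gamma(12.18, 9.76).
The predictive distribution for one future period is NegBinom with mean α/β = 1.2480.

1.2480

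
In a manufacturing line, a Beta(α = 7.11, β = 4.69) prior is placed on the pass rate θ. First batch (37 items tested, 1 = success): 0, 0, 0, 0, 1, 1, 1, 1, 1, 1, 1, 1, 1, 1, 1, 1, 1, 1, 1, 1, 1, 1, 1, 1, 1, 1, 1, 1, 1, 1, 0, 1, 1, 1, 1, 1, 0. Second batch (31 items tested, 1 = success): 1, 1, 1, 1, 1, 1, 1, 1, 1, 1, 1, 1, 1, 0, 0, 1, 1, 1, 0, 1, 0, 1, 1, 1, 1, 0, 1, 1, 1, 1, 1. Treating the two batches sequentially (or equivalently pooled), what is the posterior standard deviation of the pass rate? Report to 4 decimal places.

0.0442

The Beta prior is conjugate to a Binomial/Bernoulli likelihood; the update adds successes to α and failures to β.
After batch 1: Beta(7.11+31, 4.69+6) = Beta(38.11, 10.69).
After batch 2: Beta(38.11+26, 10.69+5) = Beta(64.11, 15.69).
Var = αβ/((α+β)²(α+β+1)) = 64.11·15.69/(79.80²·80.80) = 0.00195493; SD = √0.00195493 = 0.0442.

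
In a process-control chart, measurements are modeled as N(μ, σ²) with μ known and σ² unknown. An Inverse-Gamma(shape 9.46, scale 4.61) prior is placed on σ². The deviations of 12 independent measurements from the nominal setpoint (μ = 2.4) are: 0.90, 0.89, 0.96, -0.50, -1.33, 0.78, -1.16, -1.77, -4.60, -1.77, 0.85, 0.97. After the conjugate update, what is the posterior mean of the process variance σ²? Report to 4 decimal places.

1.5493

With known mean μ and an Inverse-Gamma(α, β) prior on σ², the Normal likelihood is conjugate: posterior is Inv-Gamma(α + n/2, β + Σ(xᵢ−μ)²/2).
Σ(xᵢ−μ)² = (0.90)² + (0.89)² + (0.96)² + (-0.50)² + (-1.33)² + (0.78)² + (-1.16)² + (-1.77)² + (-4.60)² + (-1.77)² + (0.85)² + (0.97)² = 35.5858.
Posterior: Inv-Gamma(9.46 + 12/2, 4.61 + 35.5858/2) = Inv-Gamma(15.46, 22.40290).
E[σ²|data] = β/(α−1) = 22.40290/14.46 = 1.5493.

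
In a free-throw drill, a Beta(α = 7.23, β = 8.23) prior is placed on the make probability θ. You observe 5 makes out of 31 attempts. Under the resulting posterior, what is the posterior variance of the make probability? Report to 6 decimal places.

0.004086

The Beta prior is conjugate to a Binomial/Bernoulli likelihood; the update adds successes to α and failures to β.
Posterior: Beta(α+k, β+n−k) = Beta(7.23+5, 8.23+26) = Beta(12.23, 34.23).
Var = αβ/((α+β)²(α+β+1)) = 12.23·34.23/(46.46²·47.46) = 0.004086.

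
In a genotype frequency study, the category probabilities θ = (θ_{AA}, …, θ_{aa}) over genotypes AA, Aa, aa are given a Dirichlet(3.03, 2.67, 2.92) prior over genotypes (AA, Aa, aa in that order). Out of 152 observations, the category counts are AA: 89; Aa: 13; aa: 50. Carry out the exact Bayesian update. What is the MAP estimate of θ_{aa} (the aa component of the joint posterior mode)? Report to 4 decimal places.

The Dirichlet prior is conjugate to the Multinomial likelihood: each posterior αⱼ = prior αⱼ + observed count nⱼ.
Posterior concentration: (92.03, 15.67, 52.92), total = 160.62.
Joint mode component: (α_{aa}−1)/(Σα−K) = 51.92/157.62 = 0.3294.

0.3294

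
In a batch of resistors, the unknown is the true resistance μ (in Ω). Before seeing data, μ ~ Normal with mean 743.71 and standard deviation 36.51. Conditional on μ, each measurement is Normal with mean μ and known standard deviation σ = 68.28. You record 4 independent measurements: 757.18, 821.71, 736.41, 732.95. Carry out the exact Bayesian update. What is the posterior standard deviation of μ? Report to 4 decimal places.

24.9364

For Normal data with known variance σ², a Normal(μ₀, σ₀²) prior on μ is conjugate. Posterior precision = 1/σ₀² + n/σ²; posterior mean is the precision-weighted average of μ₀ and x̄.
σ₀² = 36.51² = 1332.9801, σ² = 68.28² = 4662.1584; σ² + n·σ₀² = 4662.1584 + 4·1332.9801 = 9994.0788.
Posterior precision = 1/σ₀² + n/σ² = 1/1332.9801 + 4/4662.1584 = (σ² + n·σ₀²)/(σ₀²σ²) = 9994.0788/(1332.9801·4662.1584); posterior variance σₙ² = σ₀²σ²/(σ² + n·σ₀²) = 1332.9801·4662.1584/9994.0788 = 621.824632.
Posterior SD = √σₙ² = √(1332.9801·4662.1584/9994.0788) = 24.9364.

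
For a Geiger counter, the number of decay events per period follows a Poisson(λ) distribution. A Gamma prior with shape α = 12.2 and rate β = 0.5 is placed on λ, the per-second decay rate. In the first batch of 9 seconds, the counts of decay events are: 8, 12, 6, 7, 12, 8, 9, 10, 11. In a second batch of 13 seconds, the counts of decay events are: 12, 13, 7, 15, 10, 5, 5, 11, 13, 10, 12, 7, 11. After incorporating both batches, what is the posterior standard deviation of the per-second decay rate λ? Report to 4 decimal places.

0.6684

With a Gamma(shape α, rate β) prior, the Poisson likelihood is conjugate: the posterior is Gamma(α + ΣXᵢ, β + n).
Batch 1: sum of counts S = 83 over n = 9 seconds.
After batch 1: Gamma(α+S, β+n) = Gamma(12.2+83, 0.5+9) = Gamma(95.2, 9.5).
Batch 2: sum of counts S = 131 over n = 13 seconds.
After batch 2: Gamma(α+S, β+n) = Gamma(95.2+131, 9.5+13) = Gamma(226.2, 22.5).
SD = √α/β = √226.2/22.5 = 0.6684.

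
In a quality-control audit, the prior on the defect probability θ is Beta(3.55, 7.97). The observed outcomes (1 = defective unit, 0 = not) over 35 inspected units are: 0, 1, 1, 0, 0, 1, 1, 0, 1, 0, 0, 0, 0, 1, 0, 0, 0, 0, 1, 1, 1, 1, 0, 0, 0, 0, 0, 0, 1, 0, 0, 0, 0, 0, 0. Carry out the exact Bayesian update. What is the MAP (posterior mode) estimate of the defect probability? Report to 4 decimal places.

The Beta prior is conjugate to a Binomial/Bernoulli likelihood; the update adds successes to α and failures to β.
Posterior: Beta(α+k, β+n−k) = Beta(3.55+11, 7.97+24) = Beta(14.55, 31.97).
Mode of Beta(a,b) for a,b>1 is (a−1)/(a+b−2) = 13.55/44.52 = 0.3044.

0.3044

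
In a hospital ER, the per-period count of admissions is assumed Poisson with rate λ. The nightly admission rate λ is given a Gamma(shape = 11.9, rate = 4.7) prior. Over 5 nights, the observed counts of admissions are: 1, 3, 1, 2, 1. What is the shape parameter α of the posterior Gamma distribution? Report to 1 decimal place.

With a Gamma(shape α, rate β) prior, the Poisson likelihood is conjugate: the posterior is Gamma(α + ΣXᵢ, β + n).
Sum of counts S = 8 over n = 5 nights.
Posterior: Gamma(α+S, β+n) = Gamma(11.9+8, 4.7+5) = Gamma(19.9, 9.7).
Posterior α = 19.9.

19.9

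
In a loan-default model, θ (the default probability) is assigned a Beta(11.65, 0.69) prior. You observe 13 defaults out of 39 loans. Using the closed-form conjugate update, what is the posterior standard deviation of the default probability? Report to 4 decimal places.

The Beta prior is conjugate to a Binomial/Bernoulli likelihood; the update adds successes to α and failures to β.
Posterior: Beta(α+k, β+n−k) = Beta(11.65+13, 0.69+26) = Beta(24.65, 26.69).
Var = αβ/((α+β)²(α+β+1)) = 24.65·26.69/(51.34²·52.34) = 0.00476892; SD = √0.00476892 = 0.0691.

0.0691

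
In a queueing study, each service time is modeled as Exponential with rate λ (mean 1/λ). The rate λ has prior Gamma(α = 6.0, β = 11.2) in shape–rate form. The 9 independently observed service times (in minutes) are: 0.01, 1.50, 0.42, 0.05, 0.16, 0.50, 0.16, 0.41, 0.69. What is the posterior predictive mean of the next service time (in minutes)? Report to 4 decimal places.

With a Gamma(shape α, rate β) prior on the exponential rate λ, the posterior after n observations with total T = Σxᵢ is Gamma(α+n, β+T).
Sum of observations T = 3.90 minutes; n = 9.
Posterior: Gamma(6.0+9, 11.2+3.90) = Gamma(15.0, 15.10).
The predictive distribution for the next observation is Lomax; its mean is β/(α−1) = 15.10/14.0 = 1.0786.

1.0786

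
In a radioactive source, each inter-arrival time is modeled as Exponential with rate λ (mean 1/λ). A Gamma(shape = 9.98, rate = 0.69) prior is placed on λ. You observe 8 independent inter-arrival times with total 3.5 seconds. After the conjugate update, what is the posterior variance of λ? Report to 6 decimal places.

1.024145

With a Gamma(shape α, rate β) prior on the exponential rate λ, the posterior after n observations with total T = Σxᵢ is Gamma(α+n, β+T).
Posterior: Gamma(9.98+8, 0.69+3.5) = Gamma(17.98, 4.19).
Var = α/β² = 1.024145.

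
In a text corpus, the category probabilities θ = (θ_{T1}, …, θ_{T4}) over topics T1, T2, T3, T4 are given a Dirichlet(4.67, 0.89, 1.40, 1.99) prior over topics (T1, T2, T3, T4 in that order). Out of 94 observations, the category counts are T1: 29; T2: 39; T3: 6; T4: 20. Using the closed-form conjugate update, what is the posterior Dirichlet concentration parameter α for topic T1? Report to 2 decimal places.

The Dirichlet prior is conjugate to the Multinomial likelihood: each posterior αⱼ = prior αⱼ + observed count nⱼ.
Posterior concentration: (33.67, 39.89, 7.40, 21.99), total = 102.95.
α_{T1} = 4.67 + 29 = 33.67.

33.67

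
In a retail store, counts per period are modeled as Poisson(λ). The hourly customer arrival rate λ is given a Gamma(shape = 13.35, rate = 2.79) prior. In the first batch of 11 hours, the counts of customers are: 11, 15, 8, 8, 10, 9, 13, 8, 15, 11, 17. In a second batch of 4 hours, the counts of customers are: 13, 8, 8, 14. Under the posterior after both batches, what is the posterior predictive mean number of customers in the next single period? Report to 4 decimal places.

10.1939

With a Gamma(shape α, rate β) prior, the Poisson likelihood is conjugate: the posterior is Gamma(α + ΣXᵢ, β + n).
Batch 1: sum of counts S = 125 over n = 11 hours.
After batch 1: Gamma(α+S, β+n) = Gamma(13.35+125, 2.79+11) = Gamma(138.35, 13.79).
Batch 2: sum of counts S = 43 over n = 4 hours.
After batch 2: Gamma(α+S, β+n) = Gamma(138.35+43, 13.79+4) = Gamma(181.35, 17.79).
The predictive distribution for one future period is NegBinom with mean α/β = 10.1939.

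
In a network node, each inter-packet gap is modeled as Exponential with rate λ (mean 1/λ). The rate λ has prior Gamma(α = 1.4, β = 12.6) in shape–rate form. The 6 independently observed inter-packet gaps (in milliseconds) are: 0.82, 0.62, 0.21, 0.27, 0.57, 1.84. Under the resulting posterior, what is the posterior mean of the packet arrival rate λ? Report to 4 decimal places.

With a Gamma(shape α, rate β) prior on the exponential rate λ, the posterior after n observations with total T = Σxᵢ is Gamma(α+n, β+T).
Sum of observations T = 4.33 milliseconds; n = 6.
Posterior: Gamma(1.4+6, 12.6+4.33) = Gamma(7.4, 16.93).
Posterior mean of λ = α/β = 7.4/16.93 = 0.4371.

0.4371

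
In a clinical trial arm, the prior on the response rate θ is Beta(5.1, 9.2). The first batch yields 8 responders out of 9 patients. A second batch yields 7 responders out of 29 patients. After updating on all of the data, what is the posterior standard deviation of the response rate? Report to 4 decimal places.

0.0666

The Beta prior is conjugate to a Binomial/Bernoulli likelihood; the update adds successes to α and failures to β.
After batch 1: Beta(5.1+8, 9.2+1) = Beta(13.1, 10.2).
After batch 2: Beta(13.1+7, 10.2+22) = Beta(20.1, 32.2).
Var = αβ/((α+β)²(α+β+1)) = 20.1·32.2/(52.3²·53.3) = 0.00443937; SD = √0.00443937 = 0.0666.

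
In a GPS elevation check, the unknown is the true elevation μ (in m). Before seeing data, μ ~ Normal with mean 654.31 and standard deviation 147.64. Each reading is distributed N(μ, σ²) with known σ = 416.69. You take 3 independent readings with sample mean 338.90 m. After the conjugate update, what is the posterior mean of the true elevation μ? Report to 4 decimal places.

For Normal data with known variance σ², a Normal(μ₀, σ₀²) prior on μ is conjugate. Posterior precision = 1/σ₀² + n/σ²; posterior mean is the precision-weighted average of μ₀ and x̄.
n·x̄ = 3·338.90 = 1016.7.
σ₀² = 147.64² = 21797.5696, σ² = 416.69² = 173630.5561; σ² + n·σ₀² = 173630.5561 + 3·21797.5696 = 239023.2649.
Posterior mean = (μ₀/σ₀² + n·x̄/σ²)/(1/σ₀² + n/σ²) = (σ²·μ₀ + σ₀²·n·x̄)/(σ² + n·σ₀²) = (173630.5561·654.31 + 21797.5696·1016.7)/239023.2649 = 135769798.174111/239023.2649 = 568.0192.

568.0192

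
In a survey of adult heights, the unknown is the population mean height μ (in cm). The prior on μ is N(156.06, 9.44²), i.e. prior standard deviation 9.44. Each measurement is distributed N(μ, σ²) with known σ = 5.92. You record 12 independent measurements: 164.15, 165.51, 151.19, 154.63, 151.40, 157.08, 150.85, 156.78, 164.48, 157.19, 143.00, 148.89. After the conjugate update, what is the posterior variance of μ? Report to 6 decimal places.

2.827856

For Normal data with known variance σ², a Normal(μ₀, σ₀²) prior on μ is conjugate. Posterior precision = 1/σ₀² + n/σ²; posterior mean is the precision-weighted average of μ₀ and x̄.
σ₀² = 9.44² = 89.1136, σ² = 5.92² = 35.0464; σ² + n·σ₀² = 35.0464 + 12·89.1136 = 1104.4096.
Posterior precision = 1/σ₀² + n/σ² = 1/89.1136 + 12/35.0464 = (σ² + n·σ₀²)/(σ₀²σ²) = 1104.4096/(89.1136·35.0464); posterior variance σₙ² = σ₀²σ²/(σ² + n·σ₀²) = 89.1136·35.0464/1104.4096 = 2.827856.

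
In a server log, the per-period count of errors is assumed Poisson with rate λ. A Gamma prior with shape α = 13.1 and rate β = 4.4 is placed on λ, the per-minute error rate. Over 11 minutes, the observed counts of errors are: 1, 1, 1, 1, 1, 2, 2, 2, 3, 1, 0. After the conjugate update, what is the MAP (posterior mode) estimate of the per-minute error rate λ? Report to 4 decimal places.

With a Gamma(shape α, rate β) prior, the Poisson likelihood is conjugate: the posterior is Gamma(α + ΣXᵢ, β + n).
Sum of counts S = 15 over n = 11 minutes.
Posterior: Gamma(α+S, β+n) = Gamma(13.1+15, 4.4+11) = Gamma(28.1, 15.4).
Mode of Gamma(α,β) for α≥1 is (α−1)/β = 27.1/15.4 = 1.7597.

1.7597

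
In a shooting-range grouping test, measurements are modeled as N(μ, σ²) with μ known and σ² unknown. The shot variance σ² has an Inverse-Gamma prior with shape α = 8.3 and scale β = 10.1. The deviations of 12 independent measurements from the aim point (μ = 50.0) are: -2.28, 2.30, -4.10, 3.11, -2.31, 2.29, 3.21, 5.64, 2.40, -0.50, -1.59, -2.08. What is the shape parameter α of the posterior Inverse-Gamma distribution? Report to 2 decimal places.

14.30

With known mean μ and an Inverse-Gamma(α, β) prior on σ², the Normal likelihood is conjugate: posterior is Inv-Gamma(α + n/2, β + Σ(xᵢ−μ)²/2).
Σ(xᵢ−μ)² = (-2.28)² + (2.30)² + (-4.10)² + (3.11)² + (-2.31)² + (2.29)² + (3.21)² + (5.64)² + (2.40)² + (-0.50)² + (-1.59)² + (-2.08)² = 102.5289.
Posterior: Inv-Gamma(8.3 + 12/2, 10.1 + 102.5289/2) = Inv-Gamma(14.30, 61.36445).
Posterior α = 14.30.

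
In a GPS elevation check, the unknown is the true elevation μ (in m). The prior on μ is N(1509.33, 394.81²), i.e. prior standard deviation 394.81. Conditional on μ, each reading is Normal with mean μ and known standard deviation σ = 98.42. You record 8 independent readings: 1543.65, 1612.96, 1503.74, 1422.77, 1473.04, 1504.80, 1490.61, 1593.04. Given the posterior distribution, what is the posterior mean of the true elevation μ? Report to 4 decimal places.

1518.0088

For Normal data with known variance σ², a Normal(μ₀, σ₀²) prior on μ is conjugate. Posterior precision = 1/σ₀² + n/σ²; posterior mean is the precision-weighted average of μ₀ and x̄.
Σxᵢ = 1543.65 + 1612.96 + 1503.74 + 1422.77 + 1473.04 + 1504.80 + 1490.61 + 1593.04 = 12144.61, so n·x̄ = 12144.61.
σ₀² = 394.81² = 155874.9361, σ² = 98.42² = 9686.4964; σ² + n·σ₀² = 9686.4964 + 8·155874.9361 = 1256685.9852.
Posterior mean = (μ₀/σ₀² + n·x̄/σ²)/(1/σ₀² + n/σ²) = (σ²·μ₀ + σ₀²·n·x̄)/(σ² + n·σ₀²) = (9686.4964·1509.33 + 155874.9361·12144.61)/1256685.9852 = 1907660427.320833/1256685.9852 = 1518.0088.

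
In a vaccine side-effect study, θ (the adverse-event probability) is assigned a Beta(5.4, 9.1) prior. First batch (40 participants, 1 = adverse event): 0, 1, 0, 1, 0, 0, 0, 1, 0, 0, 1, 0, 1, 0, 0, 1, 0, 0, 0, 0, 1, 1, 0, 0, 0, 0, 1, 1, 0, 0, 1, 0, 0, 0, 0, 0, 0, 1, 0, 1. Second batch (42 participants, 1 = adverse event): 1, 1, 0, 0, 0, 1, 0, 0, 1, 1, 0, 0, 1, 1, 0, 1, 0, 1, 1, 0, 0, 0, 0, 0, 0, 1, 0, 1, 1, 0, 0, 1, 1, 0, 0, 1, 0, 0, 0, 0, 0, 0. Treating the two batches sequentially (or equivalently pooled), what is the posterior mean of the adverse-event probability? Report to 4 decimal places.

The Beta prior is conjugate to a Binomial/Bernoulli likelihood; the update adds successes to α and failures to β.
After batch 1: Beta(5.4+13, 9.1+27) = Beta(18.4, 36.1).
After batch 2: Beta(18.4+16, 36.1+26) = Beta(34.4, 62.1).
Posterior mean = α/(α+β) = 34.4/96.5 = 0.3565.

0.3565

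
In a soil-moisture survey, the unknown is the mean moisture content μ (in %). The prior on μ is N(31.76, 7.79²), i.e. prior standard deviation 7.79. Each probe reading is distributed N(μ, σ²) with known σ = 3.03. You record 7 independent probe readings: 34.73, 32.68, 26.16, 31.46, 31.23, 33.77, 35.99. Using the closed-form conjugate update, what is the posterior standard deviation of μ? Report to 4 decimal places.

1.1331

For Normal data with known variance σ², a Normal(μ₀, σ₀²) prior on μ is conjugate. Posterior precision = 1/σ₀² + n/σ²; posterior mean is the precision-weighted average of μ₀ and x̄.
σ₀² = 7.79² = 60.6841, σ² = 3.03² = 9.1809; σ² + n·σ₀² = 9.1809 + 7·60.6841 = 433.9696.
Posterior precision = 1/σ₀² + n/σ² = 1/60.6841 + 7/9.1809 = (σ² + n·σ₀²)/(σ₀²σ²) = 433.9696/(60.6841·9.1809); posterior variance σₙ² = σ₀²σ²/(σ² + n·σ₀²) = 60.6841·9.1809/433.9696 = 1.283810.
Posterior SD = √σₙ² = √(60.6841·9.1809/433.9696) = 1.1331.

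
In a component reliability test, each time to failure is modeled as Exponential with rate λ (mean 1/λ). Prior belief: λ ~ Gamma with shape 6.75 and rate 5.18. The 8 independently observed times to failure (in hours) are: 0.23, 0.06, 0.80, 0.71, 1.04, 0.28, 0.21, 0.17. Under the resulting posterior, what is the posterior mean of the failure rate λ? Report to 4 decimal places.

1.6993

With a Gamma(shape α, rate β) prior on the exponential rate λ, the posterior after n observations with total T = Σxᵢ is Gamma(α+n, β+T).
Sum of observations T = 3.50 hours; n = 8.
Posterior: Gamma(6.75+8, 5.18+3.50) = Gamma(14.75, 8.68).
Posterior mean of λ = α/β = 14.75/8.68 = 1.6993.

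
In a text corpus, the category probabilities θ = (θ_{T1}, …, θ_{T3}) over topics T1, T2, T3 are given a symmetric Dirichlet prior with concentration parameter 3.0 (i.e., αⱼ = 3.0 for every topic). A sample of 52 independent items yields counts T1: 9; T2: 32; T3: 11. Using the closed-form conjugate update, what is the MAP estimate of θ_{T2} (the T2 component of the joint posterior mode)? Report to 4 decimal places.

0.5862

The Dirichlet prior is conjugate to the Multinomial likelihood: each posterior αⱼ = prior αⱼ + observed count nⱼ.
Posterior concentration: (12.0, 35.0, 14.0), total = 61.0.
Joint mode component: (α_{T2}−1)/(Σα−K) = 34.0/58.0 = 0.5862.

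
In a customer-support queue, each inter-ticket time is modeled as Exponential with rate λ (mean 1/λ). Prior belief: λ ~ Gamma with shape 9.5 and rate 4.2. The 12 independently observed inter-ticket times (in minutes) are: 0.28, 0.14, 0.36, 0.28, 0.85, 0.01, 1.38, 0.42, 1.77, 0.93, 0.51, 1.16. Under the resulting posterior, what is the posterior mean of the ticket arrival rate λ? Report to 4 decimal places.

1.7494

With a Gamma(shape α, rate β) prior on the exponential rate λ, the posterior after n observations with total T = Σxᵢ is Gamma(α+n, β+T).
Sum of observations T = 8.09 minutes; n = 12.
Posterior: Gamma(9.5+12, 4.2+8.09) = Gamma(21.5, 12.29).
Posterior mean of λ = α/β = 21.5/12.29 = 1.7494.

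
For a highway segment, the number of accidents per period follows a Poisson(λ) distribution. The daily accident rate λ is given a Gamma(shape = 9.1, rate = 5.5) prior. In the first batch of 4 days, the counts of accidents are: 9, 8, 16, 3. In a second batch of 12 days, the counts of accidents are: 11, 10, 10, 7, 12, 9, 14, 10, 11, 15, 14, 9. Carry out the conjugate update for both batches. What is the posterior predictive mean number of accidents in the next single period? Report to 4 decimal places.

With a Gamma(shape α, rate β) prior, the Poisson likelihood is conjugate: the posterior is Gamma(α + ΣXᵢ, β + n).
Batch 1: sum of counts S = 36 over n = 4 days.
After batch 1: Gamma(α+S, β+n) = Gamma(9.1+36, 5.5+4) = Gamma(45.1, 9.5).
Batch 2: sum of counts S = 132 over n = 12 days.
After batch 2: Gamma(α+S, β+n) = Gamma(45.1+132, 9.5+12) = Gamma(177.1, 21.5).
The predictive distribution for one future period is NegBinom with mean α/β = 8.2372.

8.2372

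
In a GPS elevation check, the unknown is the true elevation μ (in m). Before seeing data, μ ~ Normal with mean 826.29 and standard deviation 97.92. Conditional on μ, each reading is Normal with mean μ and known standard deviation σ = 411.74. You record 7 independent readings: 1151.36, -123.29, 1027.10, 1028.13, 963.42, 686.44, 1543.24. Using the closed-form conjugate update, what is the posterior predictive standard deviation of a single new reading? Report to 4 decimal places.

For Normal data with known variance σ², a Normal(μ₀, σ₀²) prior on μ is conjugate. Posterior precision = 1/σ₀² + n/σ²; posterior mean is the precision-weighted average of μ₀ and x̄.
σ₀² = 97.92² = 9588.3264, σ² = 411.74² = 169529.8276; σ² + n·σ₀² = 169529.8276 + 7·9588.3264 = 236648.1124.
Posterior precision = 1/σ₀² + n/σ² = 1/9588.3264 + 7/169529.8276 = (σ² + n·σ₀²)/(σ₀²σ²) = 236648.1124/(9588.3264·169529.8276); posterior variance σₙ² = σ₀²σ²/(σ² + n·σ₀²) = 9588.3264·169529.8276/236648.1124 = 6868.879304.
Predictive variance for one new observation = σₙ² + σ² = 9588.3264·169529.8276/236648.1124 + 169529.8276 = σ²·(σ₀² + 236648.1124)/236648.1124 = 169529.8276·246236.4388/236648.1124 = 176398.706904; SD = √(169529.8276·246236.4388/236648.1124) = 419.9985.

419.9985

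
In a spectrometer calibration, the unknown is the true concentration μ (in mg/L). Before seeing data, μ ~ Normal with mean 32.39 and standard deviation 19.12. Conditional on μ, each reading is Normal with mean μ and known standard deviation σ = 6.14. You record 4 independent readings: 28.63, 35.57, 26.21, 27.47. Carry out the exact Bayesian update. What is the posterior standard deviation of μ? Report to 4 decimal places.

3.0312

For Normal data with known variance σ², a Normal(μ₀, σ₀²) prior on μ is conjugate. Posterior precision = 1/σ₀² + n/σ²; posterior mean is the precision-weighted average of μ₀ and x̄.
σ₀² = 19.12² = 365.5744, σ² = 6.14² = 37.6996; σ² + n·σ₀² = 37.6996 + 4·365.5744 = 1499.9972.
Posterior precision = 1/σ₀² + n/σ² = 1/365.5744 + 4/37.6996 = (σ² + n·σ₀²)/(σ₀²σ²) = 1499.9972/(365.5744·37.6996); posterior variance σₙ² = σ₀²σ²/(σ² + n·σ₀²) = 365.5744·37.6996/1499.9972 = 9.188023.
Posterior SD = √σₙ² = √(365.5744·37.6996/1499.9972) = 3.0312.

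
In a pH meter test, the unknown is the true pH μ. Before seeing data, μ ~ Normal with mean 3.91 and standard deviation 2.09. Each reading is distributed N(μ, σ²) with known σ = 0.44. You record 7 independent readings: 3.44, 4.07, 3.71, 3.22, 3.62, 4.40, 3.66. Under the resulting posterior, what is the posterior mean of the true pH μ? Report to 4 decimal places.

3.7326

For Normal data with known variance σ², a Normal(μ₀, σ₀²) prior on μ is conjugate. Posterior precision = 1/σ₀² + n/σ²; posterior mean is the precision-weighted average of μ₀ and x̄.
Σxᵢ = 3.44 + 4.07 + 3.71 + 3.22 + 3.62 + 4.40 + 3.66 = 26.12, so n·x̄ = 26.12.
σ₀² = 2.09² = 4.3681, σ² = 0.44² = 0.1936; σ² + n·σ₀² = 0.1936 + 7·4.3681 = 30.7703.
Posterior mean = (μ₀/σ₀² + n·x̄/σ²)/(1/σ₀² + n/σ²) = (σ²·μ₀ + σ₀²·n·x̄)/(σ² + n·σ₀²) = (0.1936·3.91 + 4.3681·26.12)/30.7703 = 114.851748/30.7703 = 3.7326.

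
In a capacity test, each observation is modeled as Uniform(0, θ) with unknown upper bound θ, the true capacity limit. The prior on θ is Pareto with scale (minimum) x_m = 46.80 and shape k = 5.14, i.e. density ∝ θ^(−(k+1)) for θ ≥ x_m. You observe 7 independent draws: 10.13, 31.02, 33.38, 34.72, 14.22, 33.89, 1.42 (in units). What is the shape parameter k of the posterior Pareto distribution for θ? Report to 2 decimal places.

A Pareto(scale x_m, shape k) prior on the upper bound θ of Uniform(0, θ) is conjugate: posterior is Pareto(max(x_m, max xᵢ), k + n).
Sample maximum = 34.72; prior scale x_m = 46.80 → posterior scale = max = 46.80.
Posterior shape = 5.14 + 7 = 12.14.
Posterior shape k = 12.14.

12.14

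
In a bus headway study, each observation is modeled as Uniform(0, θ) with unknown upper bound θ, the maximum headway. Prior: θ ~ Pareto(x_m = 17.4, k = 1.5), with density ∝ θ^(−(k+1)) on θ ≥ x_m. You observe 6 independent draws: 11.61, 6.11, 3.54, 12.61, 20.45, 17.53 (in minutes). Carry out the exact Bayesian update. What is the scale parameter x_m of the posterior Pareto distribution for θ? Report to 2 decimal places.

20.45

A Pareto(scale x_m, shape k) prior on the upper bound θ of Uniform(0, θ) is conjugate: posterior is Pareto(max(x_m, max xᵢ), k + n).
Sample maximum = 20.45; prior scale x_m = 17.4 → posterior scale = max = 20.45.
Posterior shape = 1.5 + 6 = 7.5.
Posterior scale x_m = 20.45.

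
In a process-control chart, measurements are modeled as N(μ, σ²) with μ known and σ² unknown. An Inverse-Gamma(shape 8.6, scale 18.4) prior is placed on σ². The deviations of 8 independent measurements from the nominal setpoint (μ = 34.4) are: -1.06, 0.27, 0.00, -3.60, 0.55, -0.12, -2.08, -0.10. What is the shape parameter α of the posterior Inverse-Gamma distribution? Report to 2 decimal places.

With known mean μ and an Inverse-Gamma(α, β) prior on σ², the Normal likelihood is conjugate: posterior is Inv-Gamma(α + n/2, β + Σ(xᵢ−μ)²/2).
Σ(xᵢ−μ)² = (-1.06)² + (0.27)² + (0.00)² + (-3.60)² + (0.55)² + (-0.12)² + (-2.08)² + (-0.10)² = 18.8098.
Posterior: Inv-Gamma(8.6 + 8/2, 18.4 + 18.8098/2) = Inv-Gamma(12.60, 27.80490).
Posterior α = 12.60.

12.60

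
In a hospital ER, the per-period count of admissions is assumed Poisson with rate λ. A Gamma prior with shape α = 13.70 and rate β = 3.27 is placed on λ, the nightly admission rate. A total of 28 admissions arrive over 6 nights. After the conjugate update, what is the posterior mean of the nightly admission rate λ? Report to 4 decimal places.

4.4984

With a Gamma(shape α, rate β) prior, the Poisson likelihood is conjugate: the posterior is Gamma(α + ΣXᵢ, β + n).
Posterior: Gamma(α+S, β+n) = Gamma(13.70+28, 3.27+6) = Gamma(41.70, 9.27).
Posterior mean = α/β = 41.70/9.27 = 4.4984.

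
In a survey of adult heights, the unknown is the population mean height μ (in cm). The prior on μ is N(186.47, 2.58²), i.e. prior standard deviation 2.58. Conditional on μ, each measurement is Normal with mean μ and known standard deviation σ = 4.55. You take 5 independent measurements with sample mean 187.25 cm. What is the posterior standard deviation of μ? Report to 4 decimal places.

1.5977

For Normal data with known variance σ², a Normal(μ₀, σ₀²) prior on μ is conjugate. Posterior precision = 1/σ₀² + n/σ²; posterior mean is the precision-weighted average of μ₀ and x̄.
σ₀² = 2.58² = 6.6564, σ² = 4.55² = 20.7025; σ² + n·σ₀² = 20.7025 + 5·6.6564 = 53.9845.
Posterior precision = 1/σ₀² + n/σ² = 1/6.6564 + 5/20.7025 = (σ² + n·σ₀²)/(σ₀²σ²) = 53.9845/(6.6564·20.7025); posterior variance σₙ² = σ₀²σ²/(σ² + n·σ₀²) = 6.6564·20.7025/53.9845 = 2.552661.
Posterior SD = √σₙ² = √(6.6564·20.7025/53.9845) = 1.5977.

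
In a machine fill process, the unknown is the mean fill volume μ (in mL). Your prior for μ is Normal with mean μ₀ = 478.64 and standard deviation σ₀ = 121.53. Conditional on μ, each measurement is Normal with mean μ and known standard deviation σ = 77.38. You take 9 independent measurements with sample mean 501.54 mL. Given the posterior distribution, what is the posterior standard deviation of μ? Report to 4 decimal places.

For Normal data with known variance σ², a Normal(μ₀, σ₀²) prior on μ is conjugate. Posterior precision = 1/σ₀² + n/σ²; posterior mean is the precision-weighted average of μ₀ and x̄.
σ₀² = 121.53² = 14769.5409, σ² = 77.38² = 5987.6644; σ² + n·σ₀² = 5987.6644 + 9·14769.5409 = 138913.5325.
Posterior precision = 1/σ₀² + n/σ² = 1/14769.5409 + 9/5987.6644 = (σ² + n·σ₀²)/(σ₀²σ²) = 138913.5325/(14769.5409·5987.6644); posterior variance σₙ² = σ₀²σ²/(σ² + n·σ₀²) = 14769.5409·5987.6644/138913.5325 = 636.619433.
Posterior SD = √σₙ² = √(14769.5409·5987.6644/138913.5325) = 25.2313.

25.2313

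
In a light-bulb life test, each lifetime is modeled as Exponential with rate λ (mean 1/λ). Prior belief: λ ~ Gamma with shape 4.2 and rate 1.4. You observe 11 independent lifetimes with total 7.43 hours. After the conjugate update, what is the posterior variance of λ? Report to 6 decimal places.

0.194950

With a Gamma(shape α, rate β) prior on the exponential rate λ, the posterior after n observations with total T = Σxᵢ is Gamma(α+n, β+T).
Posterior: Gamma(4.2+11, 1.4+7.43) = Gamma(15.2, 8.83).
Var = α/β² = 0.194950.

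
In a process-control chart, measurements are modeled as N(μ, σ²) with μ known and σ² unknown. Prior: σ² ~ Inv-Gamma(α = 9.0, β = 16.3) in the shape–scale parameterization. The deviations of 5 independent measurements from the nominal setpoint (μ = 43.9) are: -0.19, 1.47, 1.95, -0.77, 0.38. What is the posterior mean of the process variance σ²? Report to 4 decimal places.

With known mean μ and an Inverse-Gamma(α, β) prior on σ², the Normal likelihood is conjugate: posterior is Inv-Gamma(α + n/2, β + Σ(xᵢ−μ)²/2).
Σ(xᵢ−μ)² = (-0.19)² + (1.47)² + (1.95)² + (-0.77)² + (0.38)² = 6.7368.
Posterior: Inv-Gamma(9.0 + 5/2, 16.3 + 6.7368/2) = Inv-Gamma(11.50, 19.66840).
E[σ²|data] = β/(α−1) = 19.66840/10.50 = 1.8732.

1.8732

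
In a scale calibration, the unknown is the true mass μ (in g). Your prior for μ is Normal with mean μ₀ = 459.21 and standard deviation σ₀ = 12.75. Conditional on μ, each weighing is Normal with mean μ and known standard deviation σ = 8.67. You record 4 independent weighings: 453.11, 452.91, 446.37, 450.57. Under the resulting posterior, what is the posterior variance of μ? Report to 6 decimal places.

16.844949

For Normal data with known variance σ², a Normal(μ₀, σ₀²) prior on μ is conjugate. Posterior precision = 1/σ₀² + n/σ²; posterior mean is the precision-weighted average of μ₀ and x̄.
σ₀² = 12.75² = 162.5625, σ² = 8.67² = 75.1689; σ² + n·σ₀² = 75.1689 + 4·162.5625 = 725.4189.
Posterior precision = 1/σ₀² + n/σ² = 1/162.5625 + 4/75.1689 = (σ² + n·σ₀²)/(σ₀²σ²) = 725.4189/(162.5625·75.1689); posterior variance σₙ² = σ₀²σ²/(σ² + n·σ₀²) = 162.5625·75.1689/725.4189 = 16.844949.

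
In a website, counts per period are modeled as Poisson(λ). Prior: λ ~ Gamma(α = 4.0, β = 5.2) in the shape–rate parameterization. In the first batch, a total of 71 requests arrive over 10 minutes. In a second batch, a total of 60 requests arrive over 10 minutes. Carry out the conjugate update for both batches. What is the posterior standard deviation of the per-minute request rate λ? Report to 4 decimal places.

With a Gamma(shape α, rate β) prior, the Poisson likelihood is conjugate: the posterior is Gamma(α + ΣXᵢ, β + n).
After batch 1: Gamma(α+S, β+n) = Gamma(4.0+71, 5.2+10) = Gamma(75.0, 15.2).
After batch 2: Gamma(α+S, β+n) = Gamma(75.0+60, 15.2+10) = Gamma(135.0, 25.2).
SD = √α/β = √135.0/25.2 = 0.4611.

0.4611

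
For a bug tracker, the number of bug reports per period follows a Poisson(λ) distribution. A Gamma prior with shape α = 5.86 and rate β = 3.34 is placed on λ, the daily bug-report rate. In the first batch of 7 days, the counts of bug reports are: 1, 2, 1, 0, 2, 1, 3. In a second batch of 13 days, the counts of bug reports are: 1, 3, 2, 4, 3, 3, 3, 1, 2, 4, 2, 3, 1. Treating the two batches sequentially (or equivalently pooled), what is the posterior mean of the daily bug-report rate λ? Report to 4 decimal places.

With a Gamma(shape α, rate β) prior, the Poisson likelihood is conjugate: the posterior is Gamma(α + ΣXᵢ, β + n).
Batch 1: sum of counts S = 10 over n = 7 days.
After batch 1: Gamma(α+S, β+n) = Gamma(5.86+10, 3.34+7) = Gamma(15.86, 10.34).
Batch 2: sum of counts S = 32 over n = 13 days.
After batch 2: Gamma(α+S, β+n) = Gamma(15.86+32, 10.34+13) = Gamma(47.86, 23.34).
Posterior mean = α/β = 47.86/23.34 = 2.0506.

2.0506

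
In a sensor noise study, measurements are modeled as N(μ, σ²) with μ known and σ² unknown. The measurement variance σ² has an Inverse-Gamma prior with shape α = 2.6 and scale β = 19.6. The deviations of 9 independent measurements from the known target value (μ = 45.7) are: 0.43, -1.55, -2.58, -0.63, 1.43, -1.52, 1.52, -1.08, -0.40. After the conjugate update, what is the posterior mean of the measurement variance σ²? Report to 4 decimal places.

4.6584

With known mean μ and an Inverse-Gamma(α, β) prior on σ², the Normal likelihood is conjugate: posterior is Inv-Gamma(α + n/2, β + Σ(xᵢ−μ)²/2).
Σ(xᵢ−μ)² = (0.43)² + (-1.55)² + (-2.58)² + (-0.63)² + (1.43)² + (-1.52)² + (1.52)² + (-1.08)² + (-0.40)² = 17.6328.
Posterior: Inv-Gamma(2.6 + 9/2, 19.6 + 17.6328/2) = Inv-Gamma(7.10, 28.41640).
E[σ²|data] = β/(α−1) = 28.41640/6.10 = 4.6584.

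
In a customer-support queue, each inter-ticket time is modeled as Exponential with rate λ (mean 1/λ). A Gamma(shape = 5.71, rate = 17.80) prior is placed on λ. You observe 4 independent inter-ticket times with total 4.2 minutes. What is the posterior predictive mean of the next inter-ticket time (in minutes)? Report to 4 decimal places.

With a Gamma(shape α, rate β) prior on the exponential rate λ, the posterior after n observations with total T = Σxᵢ is Gamma(α+n, β+T).
Posterior: Gamma(5.71+4, 17.80+4.2) = Gamma(9.71, 22.00).
The predictive distribution for the next observation is Lomax; its mean is β/(α−1) = 22.00/8.71 = 2.5258.

2.5258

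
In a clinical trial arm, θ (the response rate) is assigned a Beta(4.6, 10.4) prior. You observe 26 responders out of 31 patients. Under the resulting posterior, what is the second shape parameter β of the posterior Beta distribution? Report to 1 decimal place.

15.4

The Beta prior is conjugate to a Binomial/Bernoulli likelihood; the update adds successes to α and failures to β.
Posterior: Beta(α+k, β+n−k) = Beta(4.6+26, 10.4+5) = Beta(30.6, 15.4).
Posterior β = 15.4.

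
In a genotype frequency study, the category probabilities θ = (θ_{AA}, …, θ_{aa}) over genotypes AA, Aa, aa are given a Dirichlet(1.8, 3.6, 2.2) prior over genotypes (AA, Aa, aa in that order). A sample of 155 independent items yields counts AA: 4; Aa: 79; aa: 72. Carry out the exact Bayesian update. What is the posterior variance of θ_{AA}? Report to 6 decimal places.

0.000210

The Dirichlet prior is conjugate to the Multinomial likelihood: each posterior αⱼ = prior αⱼ + observed count nⱼ.
Posterior concentration: (5.8, 82.6, 74.2), total = 162.6.
Var[θ_j] = α_j(Σα−α_j)/((Σα)²(Σα+1)) = 5.8·156.8/(162.6²·163.6) = 0.000210.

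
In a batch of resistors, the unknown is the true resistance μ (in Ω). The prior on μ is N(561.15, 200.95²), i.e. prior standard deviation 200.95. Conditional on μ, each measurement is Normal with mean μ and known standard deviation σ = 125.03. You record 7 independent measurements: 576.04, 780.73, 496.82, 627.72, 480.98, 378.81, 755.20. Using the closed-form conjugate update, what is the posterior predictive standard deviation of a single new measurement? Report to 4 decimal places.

For Normal data with known variance σ², a Normal(μ₀, σ₀²) prior on μ is conjugate. Posterior precision = 1/σ₀² + n/σ²; posterior mean is the precision-weighted average of μ₀ and x̄.
σ₀² = 200.95² = 40380.9025, σ² = 125.03² = 15632.5009; σ² + n·σ₀² = 15632.5009 + 7·40380.9025 = 298298.8184.
Posterior precision = 1/σ₀² + n/σ² = 1/40380.9025 + 7/15632.5009 = (σ² + n·σ₀²)/(σ₀²σ²) = 298298.8184/(40380.9025·15632.5009); posterior variance σₙ² = σ₀²σ²/(σ² + n·σ₀²) = 40380.9025·15632.5009/298298.8184 = 2116.181680.
Predictive variance for one new observation = σₙ² + σ² = 40380.9025·15632.5009/298298.8184 + 15632.5009 = σ²·(σ₀² + 298298.8184)/298298.8184 = 15632.5009·338679.7209/298298.8184 = 17748.682580; SD = √(15632.5009·338679.7209/298298.8184) = 133.2242.

133.2242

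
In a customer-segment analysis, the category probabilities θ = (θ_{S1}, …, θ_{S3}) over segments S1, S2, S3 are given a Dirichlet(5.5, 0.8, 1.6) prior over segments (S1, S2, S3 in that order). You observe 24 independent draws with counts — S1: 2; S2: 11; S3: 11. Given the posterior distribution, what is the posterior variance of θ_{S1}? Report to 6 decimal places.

The Dirichlet prior is conjugate to the Multinomial likelihood: each posterior αⱼ = prior αⱼ + observed count nⱼ.
Posterior concentration: (7.5, 11.8, 12.6), total = 31.9.
Var[θ_j] = α_j(Σα−α_j)/((Σα)²(Σα+1)) = 7.5·24.4/(31.9²·32.9) = 0.005466.

0.005466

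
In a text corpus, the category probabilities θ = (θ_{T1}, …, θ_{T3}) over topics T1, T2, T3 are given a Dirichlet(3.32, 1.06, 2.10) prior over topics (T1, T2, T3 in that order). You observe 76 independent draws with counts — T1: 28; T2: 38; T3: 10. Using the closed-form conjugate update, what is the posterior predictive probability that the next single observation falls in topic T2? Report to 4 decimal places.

The Dirichlet prior is conjugate to the Multinomial likelihood: each posterior αⱼ = prior αⱼ + observed count nⱼ.
Posterior concentration: (31.32, 39.06, 12.10), total = 82.48.
P(next = T2 | data) = α_{T2}/Σα = 0.4736.

0.4736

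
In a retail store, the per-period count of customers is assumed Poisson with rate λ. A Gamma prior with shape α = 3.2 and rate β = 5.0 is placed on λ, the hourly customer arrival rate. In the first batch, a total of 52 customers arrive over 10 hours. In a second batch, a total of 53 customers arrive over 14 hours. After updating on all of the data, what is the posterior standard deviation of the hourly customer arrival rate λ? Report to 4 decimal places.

With a Gamma(shape α, rate β) prior, the Poisson likelihood is conjugate: the posterior is Gamma(α + ΣXᵢ, β + n).
After batch 1: Gamma(α+S, β+n) = Gamma(3.2+52, 5.0+10) = Gamma(55.2, 15.0).
After batch 2: Gamma(α+S, β+n) = Gamma(55.2+53, 15.0+14) = Gamma(108.2, 29.0).
SD = √α/β = √108.2/29.0 = 0.3587.

0.3587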